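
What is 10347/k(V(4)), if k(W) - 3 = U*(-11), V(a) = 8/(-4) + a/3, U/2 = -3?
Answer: 3449/23 ≈ 149.96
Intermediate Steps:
U = -6 (U = 2*(-3) = -6)
V(a) = -2 + a/3 (V(a) = 8*(-1/4) + a*(1/3) = -2 + a/3)
k(W) = 69 (k(W) = 3 - 6*(-11) = 3 + 66 = 69)
10347/k(V(4)) = 10347/69 = 10347*(1/69) = 3449/23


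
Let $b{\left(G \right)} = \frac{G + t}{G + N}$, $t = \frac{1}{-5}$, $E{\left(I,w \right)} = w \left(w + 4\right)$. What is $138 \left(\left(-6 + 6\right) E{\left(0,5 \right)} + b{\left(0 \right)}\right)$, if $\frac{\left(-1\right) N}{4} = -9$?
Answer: $- \frac{23}{30} \approx -0.76667$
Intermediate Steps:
$E{\left(I,w \right)} = w \left(4 + w\right)$
$N = 36$ ($N = \left(-4\right) \left(-9\right) = 36$)
$t = - \frac{1}{5} \approx -0.2$
$b{\left(G \right)} = \frac{- \frac{1}{5} + G}{36 + G}$ ($b{\left(G \right)} = \frac{G - \frac{1}{5}}{G + 36} = \frac{- \frac{1}{5} + G}{36 + G}$)
$138 \left(\left(-6 + 6\right) E{\left(0,5 \right)} + b{\left(0 \right)}\right) = 138 \left(\left(-6 + 6\right) 5 \left(4 + 5\right) + \frac{- \frac{1}{5} + 0}{36 + 0}\right) = 138 \left(0 \cdot 5 \cdot 9 + \frac{1}{36} \left(- \frac{1}{5}\right)\right) = 138 \left(0 \cdot 45 + \frac{1}{36} \left(- \frac{1}{5}\right)\right) = 138 \left(0 - \frac{1}{180}\right) = 138 \left(- \frac{1}{180}\right) = - \frac{23}{30}$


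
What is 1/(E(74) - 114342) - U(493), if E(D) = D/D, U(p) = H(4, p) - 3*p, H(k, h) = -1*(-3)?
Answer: 168767315/114341 ≈ 1476.0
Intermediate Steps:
H(k, h) = 3
U(p) = 3 - 3*p
E(D) = 1
1/(E(74) - 114342) - U(493) = 1/(1 - 114342) - (3 - 3*493) = 1/(-114341) - (3 - 1479) = -1/114341 - 1*(-1476) = -1/114341 + 1476 = 168767315/114341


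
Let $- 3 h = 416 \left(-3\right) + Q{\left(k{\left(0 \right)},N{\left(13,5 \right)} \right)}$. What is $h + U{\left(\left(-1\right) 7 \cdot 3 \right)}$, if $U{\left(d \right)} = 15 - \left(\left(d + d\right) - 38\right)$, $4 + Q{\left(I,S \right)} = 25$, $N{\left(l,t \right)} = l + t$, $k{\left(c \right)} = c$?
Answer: $504$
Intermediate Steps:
$Q{\left(I,S \right)} = 21$ ($Q{\left(I,S \right)} = -4 + 25 = 21$)
$U{\left(d \right)} = 53 - 2 d$ ($U{\left(d \right)} = 15 - \left(2 d - 38\right) = 15 - \left(-38 + 2 d\right) = 53 - 2 d$)
$h = 409$ ($h = - \frac{416 \left(-3\right) + 21}{3} = - \frac{-1248 + 21}{3} = \left(- \frac{1}{3}\right) \left(-1227\right) = 409$)
$h + U{\left(\left(-1\right) 7 \cdot 3 \right)} = 409 + \left(53 - 2 \left(-1\right) 7 \cdot 3\right) = 409 + \left(53 - 2 \left(\left(-7\right) 3\right)\right) = 409 + \left(53 - -42\right) = 409 + \left(53 + 42\right) = 409 + 95 = 504$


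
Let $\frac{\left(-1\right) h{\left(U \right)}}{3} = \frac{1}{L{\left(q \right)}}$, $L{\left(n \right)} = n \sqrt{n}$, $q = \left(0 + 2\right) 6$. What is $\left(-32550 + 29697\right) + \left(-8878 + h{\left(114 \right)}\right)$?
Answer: $-11731 - \frac{\sqrt{3}}{24} \approx -11731.0$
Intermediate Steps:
$q = 12$ ($q = 2 \cdot 6 = 12$)
$L{\left(n \right)} = n^{\frac{3}{2}}$
$h{\left(U \right)} = - \frac{\sqrt{3}}{24}$ ($h{\left(U \right)} = - \frac{3}{12^{\frac{3}{2}}} = - \frac{3}{24 \sqrt{3}} = - 3 \frac{\sqrt{3}}{72} = - \frac{\sqrt{3}}{24}$)
$\left(-32550 + 29697\right) + \left(-8878 + h{\left(114 \right)}\right) = \left(-32550 + 29697\right) - \left(8878 + \frac{\sqrt{3}}{24}\right) = -2853 - \left(8878 + \frac{\sqrt{3}}{24}\right) = -11731 - \frac{\sqrt{3}}{24}$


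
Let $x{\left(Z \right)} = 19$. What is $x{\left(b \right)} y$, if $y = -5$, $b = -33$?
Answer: $-95$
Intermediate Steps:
$x{\left(b \right)} y = 19 \left(-5\right) = -95$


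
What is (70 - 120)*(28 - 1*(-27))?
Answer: -2750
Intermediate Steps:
(70 - 120)*(28 - 1*(-27)) = -50*(28 + 27) = -50*55 = -2750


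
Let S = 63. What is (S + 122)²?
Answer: 34225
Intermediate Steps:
(S + 122)² = (63 + 122)² = 185² = 34225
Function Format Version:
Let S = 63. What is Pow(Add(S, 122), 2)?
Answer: 34225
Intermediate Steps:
Pow(Add(S, 122), 2) = Pow(Add(63, 122), 2) = Pow(185, 2) = 34225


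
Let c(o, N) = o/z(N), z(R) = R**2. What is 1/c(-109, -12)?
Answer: -144/109 ≈ -1.3211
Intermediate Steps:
c(o, N) = o/N**2 (c(o, N) = o/(N**2) = o/N**2)
1/c(-109, -12) = 1/(-109/(-12)**2) = 1/(-109*1/144) = 1/(-109/144) = -144/109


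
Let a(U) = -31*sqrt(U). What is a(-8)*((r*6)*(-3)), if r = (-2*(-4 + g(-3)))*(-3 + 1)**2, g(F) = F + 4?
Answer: 26784*I*sqrt(2) ≈ 37878.0*I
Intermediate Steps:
g(F) = 4 + F
r = 24 (r = (-2*(-4 + (4 - 3)))*(-3 + 1)**2 = -2*(-4 + 1)*(-2)**2 = -2*(-3)*4 = 6*4 = 24)
a(-8)*((r*6)*(-3)) = (-62*I*sqrt(2))*((24*6)*(-3)) = (-62*I*sqrt(2))*(144*(-3)) = -62*I*sqrt(2)*(-432) = 26784*I*sqrt(2)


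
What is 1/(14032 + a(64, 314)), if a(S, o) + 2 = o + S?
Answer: 1/14408 ≈ 6.9406e-5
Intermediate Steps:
a(S, o) = -2 + S + o (a(S, o) = -2 + (o + S) = -2 + (S + o) = -2 + S + o)
1/(14032 + a(64, 314)) = 1/(14032 + (-2 + 64 + 314)) = 1/(14032 + 376) = 1/14408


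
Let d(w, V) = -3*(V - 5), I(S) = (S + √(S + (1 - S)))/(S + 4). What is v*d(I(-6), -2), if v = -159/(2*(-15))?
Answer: 1113/10 ≈ 111.30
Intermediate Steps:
I(S) = (1 + S)/(4 + S) (I(S) = (S + √1)/(4 + S) = (S + 1)/(4 + S) = (1 + S)/(4 + S))
v = 53/10 (v = -159/(-30) = -159*(-1/30) = 53/10 ≈ 5.3000)
d(w, V) = 15 - 3*V (d(w, V) = -3*(-5 + V) = 15 - 3*V)
v*d(I(-6), -2) = 53*(15 - 3*(-2))/10 = 53*(15 + 6)/10 = (53/10)*21 = 1113/10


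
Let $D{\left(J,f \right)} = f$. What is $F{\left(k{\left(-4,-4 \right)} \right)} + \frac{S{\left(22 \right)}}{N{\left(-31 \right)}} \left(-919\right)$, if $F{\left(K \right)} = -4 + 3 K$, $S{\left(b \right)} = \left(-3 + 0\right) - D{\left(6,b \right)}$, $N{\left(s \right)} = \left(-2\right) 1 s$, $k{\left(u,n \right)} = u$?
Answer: $\frac{21983}{62} \approx 354.56$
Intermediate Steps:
$N{\left(s \right)} = - 2 s$
$S{\left(b \right)} = -3 - b$ ($S{\left(b \right)} = \left(-3 + 0\right) - b = -3 - b$)
$F{\left(k{\left(-4,-4 \right)} \right)} + \frac{S{\left(22 \right)}}{N{\left(-31 \right)}} \left(-919\right) = \left(-4 + 3 \left(-4\right)\right) + \frac{-3 - 22}{\left(-2\right) \left(-31\right)} \left(-919\right) = \left(-4 - 12\right) + \frac{-3 - 22}{62} \left(-919\right) = -16 + \left(-25\right) \frac{1}{62} \left(-919\right) = -16 - - \frac{22975}{62} = -16 + \frac{22975}{62} = \frac{21983}{62}$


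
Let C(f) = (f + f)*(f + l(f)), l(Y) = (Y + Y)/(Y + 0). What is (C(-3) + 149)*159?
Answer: 24645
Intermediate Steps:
l(Y) = 2 (l(Y) = (2*Y)/Y = 2)
C(f) = 2*f*(2 + f) (C(f) = (f + f)*(f + 2) = (2*f)*(2 + f) = 2*f*(2 + f))
(C(-3) + 149)*159 = (2*(-3)*(2 - 3) + 149)*159 = (2*(-3)*(-1) + 149)*159 = (6 + 149)*159 = 155*159 = 24645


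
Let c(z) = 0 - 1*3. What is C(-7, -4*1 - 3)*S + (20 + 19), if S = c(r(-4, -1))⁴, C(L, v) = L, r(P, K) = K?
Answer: -528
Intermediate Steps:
c(z) = -3 (c(z) = 0 - 3 = -3)
S = 81 (S = (-3)⁴ = 81)
C(-7, -4*1 - 3)*S + (20 + 19) = -7*81 + (20 + 19) = -567 + 39 = -528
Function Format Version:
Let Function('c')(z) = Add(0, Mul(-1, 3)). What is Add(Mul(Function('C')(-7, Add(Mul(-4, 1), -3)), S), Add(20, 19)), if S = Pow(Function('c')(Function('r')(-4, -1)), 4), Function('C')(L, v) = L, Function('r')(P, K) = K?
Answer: -528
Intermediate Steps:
Function('c')(z) = -3 (Function('c')(z) = Add(0, -3) = -3)
S = 81 (S = Pow(-3, 4) = 81)
Add(Mul(Function('C')(-7, Add(Mul(-4, 1), -3)), S), Add(20, 19)) = Add(Mul(-7, 81), Add(20, 19)) = Add(-567, 39) = -528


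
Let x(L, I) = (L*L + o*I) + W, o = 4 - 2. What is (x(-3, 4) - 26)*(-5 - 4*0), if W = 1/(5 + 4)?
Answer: 400/9 ≈ 44.444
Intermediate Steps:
o = 2
W = 1/9 ≈ 0.11111
x(L, I) = 1/9 + L**2 + 2*I (x(L, I) = (L*L + 2*I) + 1/9 = (L**2 + 2*I) + 1/9 = 1/9 + L**2 + 2*I)
(x(-3, 4) - 26)*(-5 - 4*0) = ((1/9 + (-3)**2 + 2*4) - 26)*(-5 - 4*0) = ((1/9 + 9 + 8) - 26)*(-5 + 0) = (154/9 - 26)*(-5) = -80/9*(-5) = 400/9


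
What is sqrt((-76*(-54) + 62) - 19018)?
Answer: 2*I*sqrt(3713) ≈ 121.87*I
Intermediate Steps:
sqrt((-76*(-54) + 62) - 19018) = sqrt((4104 + 62) - 19018) = sqrt(4166 - 19018) = sqrt(-14852) = 2*I*sqrt(3713)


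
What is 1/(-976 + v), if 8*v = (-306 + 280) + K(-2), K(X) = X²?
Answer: -4/3915 ≈ -0.0010217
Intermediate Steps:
v = -11/4 (v = ((-306 + 280) + (-2)²)/8 = (-26 + 4)/8 = (⅛)*(-22) = -11/4 ≈ -2.7500)
1/(-976 + v) = 1/(-976 - 11/4) = 1/(-3915/4) = -4/3915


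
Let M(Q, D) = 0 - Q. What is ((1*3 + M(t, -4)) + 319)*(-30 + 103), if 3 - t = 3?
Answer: 23506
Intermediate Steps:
t = 0 (t = 3 - 1*3 = 3 - 3 = 0)
M(Q, D) = -Q
((1*3 + M(t, -4)) + 319)*(-30 + 103) = ((1*3 - 1*0) + 319)*(-30 + 103) = ((3 + 0) + 319)*73 = (3 + 319)*73 = 322*73 = 23506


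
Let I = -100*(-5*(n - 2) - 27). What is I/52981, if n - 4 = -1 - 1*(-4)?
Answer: 5200/52981 ≈ 0.098148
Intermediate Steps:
n = 7 (n = 4 + (-1 - 1*(-4)) = 4 + (-1 + 4) = 4 + 3 = 7)
I = 5200 (I = -100*(-5*(7 - 2) - 27) = -100*(-5*5 - 27) = -100*(-25 - 27) = -100*(-52) = 5200)
I/52981 = 5200/52981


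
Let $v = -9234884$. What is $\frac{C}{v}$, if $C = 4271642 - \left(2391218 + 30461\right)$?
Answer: $- \frac{1849963}{9234884} \approx -0.20032$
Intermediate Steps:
$C = 1849963$ ($C = 4271642 - 2421679 = 1849963$)
$\frac{C}{v} = \frac{1849963}{-9234884} = 1849963 \left(- \frac{1}{9234884}\right) = - \frac{1849963}{9234884}$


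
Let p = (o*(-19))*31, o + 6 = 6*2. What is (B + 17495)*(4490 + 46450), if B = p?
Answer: 711173340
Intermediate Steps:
o = 6 (o = -6 + 6*2 = -6 + 12 = 6)
p = -3534 (p = (6*(-19))*31 = -114*31 = -3534)
B = -3534
(B + 17495)*(4490 + 46450) = (-3534 + 17495)*(4490 + 46450) = 13961*50940 = 711173340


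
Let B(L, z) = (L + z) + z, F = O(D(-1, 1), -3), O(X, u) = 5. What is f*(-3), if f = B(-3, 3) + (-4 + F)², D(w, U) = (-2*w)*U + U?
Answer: -12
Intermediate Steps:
D(w, U) = U - 2*U*w (D(w, U) = -2*U*w + U = U - 2*U*w)
F = 5
B(L, z) = L + 2*z
f = 4 (f = (-3 + 2*3) + (-4 + 5)² = (-3 + 6) + 1² = 3 + 1 = 4)
f*(-3) = 4*(-3) = -12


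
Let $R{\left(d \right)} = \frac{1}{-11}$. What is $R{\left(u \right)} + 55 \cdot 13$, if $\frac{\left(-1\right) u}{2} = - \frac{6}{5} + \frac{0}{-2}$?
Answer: $\frac{7864}{11} \approx 714.91$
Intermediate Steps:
$u = \frac{12}{5}$ ($u = - 2 \left(- \frac{6}{5} + \frac{0}{-2}\right) = - 2 \left(\left(-6\right) \frac{1}{5} + 0 \left(- \frac{1}{2}\right)\right) = - 2 \left(- \frac{6}{5} + 0\right) = \left(-2\right) \left(- \frac{6}{5}\right) = \frac{12}{5} \approx 2.4$)
$R{\left(d \right)} = - \frac{1}{11}$
$R{\left(u \right)} + 55 \cdot 13 = - \frac{1}{11} + 55 \cdot 13 = - \frac{1}{11} + 715 = \frac{7864}{11}$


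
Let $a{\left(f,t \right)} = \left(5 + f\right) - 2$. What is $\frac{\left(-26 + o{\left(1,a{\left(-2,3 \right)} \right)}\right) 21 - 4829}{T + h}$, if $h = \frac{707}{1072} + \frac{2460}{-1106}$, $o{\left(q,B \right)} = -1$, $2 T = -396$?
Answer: $\frac{3198835136}{118305157} \approx 27.039$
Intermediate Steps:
$T = -198$ ($T = \frac{1}{2} \left(-396\right) = -198$)
$a{\left(f,t \right)} = 3 + f$
$h = - \frac{927589}{592816}$ ($h = 707 \cdot \frac{1}{1072} + 2460 \left(- \frac{1}{1106}\right) = \frac{707}{1072} - \frac{1230}{553} = - \frac{927589}{592816} \approx -1.5647$)
$\frac{\left(-26 + o{\left(1,a{\left(-2,3 \right)} \right)}\right) 21 - 4829}{T + h} = \frac{\left(-26 - 1\right) 21 - 4829}{-198 - \frac{927589}{592816}} = \frac{\left(-27\right) 21 - 4829}{- \frac{118305157}{592816}} = \left(-567 - 4829\right) \left(- \frac{592816}{118305157}\right) = \left(-5396\right) \left(- \frac{592816}{118305157}\right) = \frac{3198835136}{118305157}$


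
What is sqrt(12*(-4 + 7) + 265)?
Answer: sqrt(301) ≈ 17.349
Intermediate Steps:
sqrt(12*(-4 + 7) + 265) = sqrt(12*3 + 265) = sqrt(36 + 265) = sqrt(301)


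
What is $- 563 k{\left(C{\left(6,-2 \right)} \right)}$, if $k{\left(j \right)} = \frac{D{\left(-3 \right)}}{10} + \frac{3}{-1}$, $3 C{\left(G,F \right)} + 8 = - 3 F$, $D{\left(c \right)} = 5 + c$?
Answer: $\frac{7882}{5} \approx 1576.4$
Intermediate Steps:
$C{\left(G,F \right)} = - \frac{8}{3} - F$ ($C{\left(G,F \right)} = - \frac{8}{3} + \frac{\left(-3\right) F}{3} = - \frac{8}{3} - F$)
$k{\left(j \right)} = - \frac{14}{5}$ ($k{\left(j \right)} = \frac{5 - 3}{10} + \frac{3}{-1} = 2 \cdot \frac{1}{10} + 3 \left(-1\right) = \frac{1}{5} - 3 = - \frac{14}{5}$)
$- 563 k{\left(C{\left(6,-2 \right)} \right)} = \left(-563\right) \left(- \frac{14}{5}\right) = \frac{7882}{5}$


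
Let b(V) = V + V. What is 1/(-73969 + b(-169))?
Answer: -1/74307 ≈ -1.3458e-5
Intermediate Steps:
b(V) = 2*V
1/(-73969 + b(-169)) = 1/(-73969 + 2*(-169)) = 1/(-73969 - 338) = 1/(-74307) = -1/74307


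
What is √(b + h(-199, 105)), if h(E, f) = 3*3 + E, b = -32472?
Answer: I*√32662 ≈ 180.73*I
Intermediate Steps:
h(E, f) = 9 + E
√(b + h(-199, 105)) = √(-32472 + (9 - 199)) = √(-32472 - 190) = √(-32662) = I*√32662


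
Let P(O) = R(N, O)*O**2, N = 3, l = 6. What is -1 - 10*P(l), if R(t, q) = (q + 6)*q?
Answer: -25921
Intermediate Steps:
R(t, q) = q*(6 + q) (R(t, q) = (6 + q)*q = q*(6 + q))
P(O) = O**3*(6 + O) (P(O) = (O*(6 + O))*O**2 = O**3*(6 + O))
-1 - 10*P(l) = -1 - 10*6**3*(6 + 6) = -1 - 2160*12 = -1 - 10*2592 = -1 - 25920 = -25921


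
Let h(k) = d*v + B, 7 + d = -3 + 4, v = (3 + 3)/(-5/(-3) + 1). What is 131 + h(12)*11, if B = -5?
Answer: -145/2 ≈ -72.500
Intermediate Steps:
v = 9/4 (v = 6/(-5*(-1/3) + 1) = 6/(5/3 + 1) = 6/(8/3) = 6*(3/8) = 9/4 ≈ 2.2500)
d = -6 (d = -7 + (-3 + 4) = -7 + 1 = -6)
h(k) = -37/2 (h(k) = -6*9/4 - 5 = -27/2 - 5 = -37/2)
131 + h(12)*11 = 131 - 37/2*11 = 131 - 407/2 = -145/2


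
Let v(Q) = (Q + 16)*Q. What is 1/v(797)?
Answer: 1/647961 ≈ 1.5433e-6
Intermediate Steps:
v(Q) = Q*(16 + Q) (v(Q) = (16 + Q)*Q = Q*(16 + Q))
1/v(797) = 1/(797*(16 + 797)) = 1/(797*813) = 1/647961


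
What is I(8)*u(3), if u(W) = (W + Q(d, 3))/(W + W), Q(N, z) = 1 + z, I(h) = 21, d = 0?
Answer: 49/2 ≈ 24.500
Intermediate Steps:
u(W) = (4 + W)/(2*W) (u(W) = (W + (1 + 3))/(W + W) = (W + 4)/((2*W)) = (4 + W)*(1/(2*W)) = (4 + W)/(2*W))
I(8)*u(3) = 21*((½)*(4 + 3)/3) = 21*((½)*(⅓)*7) = 21*(7/6) = 49/2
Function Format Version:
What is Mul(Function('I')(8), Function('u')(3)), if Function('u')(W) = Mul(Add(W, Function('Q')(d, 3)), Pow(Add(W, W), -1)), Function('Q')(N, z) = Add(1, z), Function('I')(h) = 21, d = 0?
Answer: Rational(49, 2) ≈ 24.500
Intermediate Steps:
Function('u')(W) = Mul(Rational(1, 2), Pow(W, -1), Add(4, W)) (Function('u')(W) = Mul(Add(W, Add(1, 3)), Pow(Add(W, W), -1)) = Mul(Add(W, 4), Pow(Mul(2, W), -1)) = Mul(Add(4, W), Mul(Rational(1, 2), Pow(W, -1))) = Mul(Rational(1, 2), Pow(W, -1), Add(4, W)))
Mul(Function('I')(8), Function('u')(3)) = Mul(21, Mul(Rational(1, 2), Pow(3, -1), Add(4, 3))) = Mul(21, Mul(Rational(1, 2), Rational(1, 3), 7)) = Mul(21, Rational(7, 6)) = Rational(49, 2)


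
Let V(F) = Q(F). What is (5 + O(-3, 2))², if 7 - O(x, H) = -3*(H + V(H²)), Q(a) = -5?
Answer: 9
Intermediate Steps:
V(F) = -5
O(x, H) = -8 + 3*H (O(x, H) = 7 - (-3)*(H - 5) = 7 - (-3)*(-5 + H) = 7 - (15 - 3*H) = 7 + (-15 + 3*H) = -8 + 3*H)
(5 + O(-3, 2))² = (5 + (-8 + 3*2))² = (5 + (-8 + 6))² = (5 - 2)² = 3² = 9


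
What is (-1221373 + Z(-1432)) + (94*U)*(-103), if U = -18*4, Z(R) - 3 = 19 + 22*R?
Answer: -555751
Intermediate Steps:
Z(R) = 22 + 22*R (Z(R) = 3 + (19 + 22*R) = 22 + 22*R)
U = -72
(-1221373 + Z(-1432)) + (94*U)*(-103) = (-1221373 + (22 + 22*(-1432))) + (94*(-72))*(-103) = (-1221373 + (22 - 31504)) - 6768*(-103) = (-1221373 - 31482) + 697104 = -1252855 + 697104 = -555751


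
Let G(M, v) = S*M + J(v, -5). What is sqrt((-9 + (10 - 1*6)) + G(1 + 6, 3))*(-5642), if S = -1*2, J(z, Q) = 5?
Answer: -5642*I*sqrt(14) ≈ -21110.0*I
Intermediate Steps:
S = -2
G(M, v) = 5 - 2*M (G(M, v) = -2*M + 5 = 5 - 2*M)
sqrt((-9 + (10 - 1*6)) + G(1 + 6, 3))*(-5642) = sqrt((-9 + (10 - 1*6)) + (5 - 2*(1 + 6)))*(-5642) = sqrt((-9 + (10 - 6)) + (5 - 2*7))*(-5642) = sqrt((-9 + 4) + (5 - 14))*(-5642) = sqrt(-5 - 9)*(-5642) = sqrt(-14)*(-5642) = (I*sqrt(14))*(-5642) = -5642*I*sqrt(14)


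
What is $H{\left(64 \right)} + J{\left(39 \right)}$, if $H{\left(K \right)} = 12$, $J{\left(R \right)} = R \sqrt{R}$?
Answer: $12 + 39 \sqrt{39} \approx 255.55$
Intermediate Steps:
$J{\left(R \right)} = R^{\frac{3}{2}}$
$H{\left(64 \right)} + J{\left(39 \right)} = 12 + 39^{\frac{3}{2}} = 12 + 39 \sqrt{39}$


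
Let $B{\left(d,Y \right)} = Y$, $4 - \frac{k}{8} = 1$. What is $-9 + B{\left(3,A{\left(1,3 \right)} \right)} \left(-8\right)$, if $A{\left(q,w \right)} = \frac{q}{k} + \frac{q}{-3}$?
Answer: $- \frac{20}{3} \approx -6.6667$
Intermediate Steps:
$k = 24$ ($k = 32 - 8 = 24$)
$A{\left(q,w \right)} = - \frac{7 q}{24}$ ($A{\left(q,w \right)} = \frac{q}{24} + \frac{q}{-3} = q \frac{1}{24} + q \left(- \frac{1}{3}\right) = \frac{q}{24} - \frac{q}{3} = - \frac{7 q}{24}$)
$-9 + B{\left(3,A{\left(1,3 \right)} \right)} \left(-8\right) = -9 + \left(- \frac{7}{24}\right) 1 \left(-8\right) = -9 - - \frac{7}{3} = -9 + \frac{7}{3} = - \frac{20}{3}$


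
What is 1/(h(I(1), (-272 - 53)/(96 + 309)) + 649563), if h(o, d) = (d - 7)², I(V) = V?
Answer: 6561/4262182267 ≈ 1.5394e-6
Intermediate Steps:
h(o, d) = (-7 + d)²
1/(h(I(1), (-272 - 53)/(96 + 309)) + 649563) = 1/((-7 + (-272 - 53)/(96 + 309))² + 649563) = 1/((-7 - 325/405)² + 649563) = 1/((-7 - 325*1/405)² + 649563) = 1/((-7 - 65/81)² + 649563) = 1/((-632/81)² + 649563) = 1/(399424/6561 + 649563) = 1/(4262182267/6561) = 6561/4262182267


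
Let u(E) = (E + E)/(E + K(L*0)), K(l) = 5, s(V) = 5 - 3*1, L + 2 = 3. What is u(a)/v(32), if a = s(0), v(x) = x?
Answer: 1/56 ≈ 0.017857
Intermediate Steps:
L = 1 (L = -2 + 3 = 1)
s(V) = 2 (s(V) = 5 - 3 = 2)
a = 2
u(E) = 2*E/(5 + E) (u(E) = (E + E)/(E + 5) = (2*E)/(5 + E) = 2*E/(5 + E))
u(a)/v(32) = (2*2/(5 + 2))/32 = (2*2/7)*(1/32) = (2*2*(⅐))*(1/32) = (4/7)*(1/32) = 1/56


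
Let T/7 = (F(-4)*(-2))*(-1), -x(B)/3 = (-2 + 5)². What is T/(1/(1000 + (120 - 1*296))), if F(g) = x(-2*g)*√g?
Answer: -622944*I ≈ -6.2294e+5*I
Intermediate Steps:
x(B) = -27 (x(B) = -3*(-2 + 5)² = -3*3² = -3*9 = -27)
F(g) = -27*√g
T = -756*I (T = 7*((-54*I*(-2))*(-1)) = 7*((108*I)*(-1)) = 7*(-108*I) = -756*I ≈ -756.0*I)
T/(1/(1000 + (120 - 1*296))) = (-756*I)/(1/(1000 + (120 - 1*296))) = (-756*I)/(1/(1000 + (120 - 296))) = (-756*I)/(1/(1000 - 176)) = (-756*I)/(1/824) = -756*I*824 = -622944*I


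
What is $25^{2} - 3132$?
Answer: $-2507$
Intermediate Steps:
$25^{2} - 3132 = 625 - 3132 = -2507$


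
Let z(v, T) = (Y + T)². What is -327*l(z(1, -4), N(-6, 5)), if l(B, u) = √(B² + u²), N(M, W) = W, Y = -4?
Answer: -327*√4121 ≈ -20992.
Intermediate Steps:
z(v, T) = (-4 + T)²
-327*l(z(1, -4), N(-6, 5)) = -327*√(((-4 - 4)²)² + 5²) = -327*√(((-8)²)² + 25) = -327*√(64² + 25) = -327*√(4096 + 25) = -327*√4121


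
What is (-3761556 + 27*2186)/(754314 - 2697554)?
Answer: 1851267/971620 ≈ 1.9053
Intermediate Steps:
(-3761556 + 27*2186)/(754314 - 2697554) = (-3761556 + 59022)/(-1943240) = -3702534*(-1/1943240) = 1851267/971620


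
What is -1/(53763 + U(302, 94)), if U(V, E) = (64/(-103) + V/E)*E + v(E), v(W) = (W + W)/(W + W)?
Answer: -103/5562782 ≈ -1.8516e-5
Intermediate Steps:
v(W) = 1 (v(W) = (2*W)/((2*W)) = (2*W)*(1/(2*W)) = 1)
U(V, E) = 1 + E*(-64/103 + V/E) (U(V, E) = (64/(-103) + V/E)*E + 1 = (64*(-1/103) + V/E)*E + 1 = (-64/103 + V/E)*E + 1 = E*(-64/103 + V/E) + 1 = 1 + E*(-64/103 + V/E))
-1/(53763 + U(302, 94)) = -1/(53763 + (1 + 302 - 64/103*94)) = -1/(53763 + (1 + 302 - 6016/103)) = -1/(53763 + 25193/103) = -1/5562782/103 = -1*103/5562782 = -103/5562782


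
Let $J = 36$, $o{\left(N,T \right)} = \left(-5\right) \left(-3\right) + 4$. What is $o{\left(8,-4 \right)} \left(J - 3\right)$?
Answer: $627$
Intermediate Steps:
$o{\left(N,T \right)} = 19$ ($o{\left(N,T \right)} = 15 + 4 = 19$)
$o{\left(8,-4 \right)} \left(J - 3\right) = 19 \left(36 - 3\right) = 19 \cdot 33 = 627$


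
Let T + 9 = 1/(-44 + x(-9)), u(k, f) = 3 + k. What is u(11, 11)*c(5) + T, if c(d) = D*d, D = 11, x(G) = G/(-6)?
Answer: 64683/85 ≈ 760.98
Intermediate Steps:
x(G) = -G/6 (x(G) = G*(-1/6) = -G/6)
T = -767/85 (T = -9 + 1/(-44 - 1/6*(-9)) = -9 + 1/(-44 + 3/2) = -9 + 1/(-85/2) = -9 - 2/85 = -767/85 ≈ -9.0235)
c(d) = 11*d
u(11, 11)*c(5) + T = (3 + 11)*(11*5) - 767/85 = 14*55 - 767/85 = 770 - 767/85 = 64683/85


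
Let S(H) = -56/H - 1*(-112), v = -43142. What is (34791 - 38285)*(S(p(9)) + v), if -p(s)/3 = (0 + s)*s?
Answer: 36534081596/243 ≈ 1.5035e+8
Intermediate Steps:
p(s) = -3*s² (p(s) = -3*(0 + s)*s = -3*s*s = -3*s²)
S(H) = 112 - 56/H (S(H) = -56/H + 112 = 112 - 56/H)
(34791 - 38285)*(S(p(9)) + v) = (34791 - 38285)*((112 - 56/((-3*9²))) - 43142) = -3494*((112 - 56/((-3*81))) - 43142) = -3494*((112 - 56/(-243)) - 43142) = -3494*((112 - 56*(-1/243)) - 43142) = -3494*((112 + 56/243) - 43142) = -3494*(27272/243 - 43142) = -3494*(-10456234/243) = 36534081596/243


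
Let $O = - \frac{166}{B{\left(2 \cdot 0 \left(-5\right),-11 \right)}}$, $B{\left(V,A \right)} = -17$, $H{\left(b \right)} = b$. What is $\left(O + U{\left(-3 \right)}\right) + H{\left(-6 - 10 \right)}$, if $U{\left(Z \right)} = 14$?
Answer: $\frac{132}{17} \approx 7.7647$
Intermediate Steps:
$O = \frac{166}{17}$ ($O = - \frac{166}{-17} = \left(-166\right) \left(- \frac{1}{17}\right) = \frac{166}{17} \approx 9.7647$)
$\left(O + U{\left(-3 \right)}\right) + H{\left(-6 - 10 \right)} = \left(\frac{166}{17} + 14\right) - 16 = \frac{404}{17} - 16 = \frac{132}{17}$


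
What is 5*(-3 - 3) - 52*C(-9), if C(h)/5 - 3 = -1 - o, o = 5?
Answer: 750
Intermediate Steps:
C(h) = -15 (C(h) = 15 + 5*(-1 - 1*5) = 15 + 5*(-1 - 5) = 15 + 5*(-6) = 15 - 30 = -15)
5*(-3 - 3) - 52*C(-9) = 5*(-3 - 3) - 52*(-15) = 5*(-6) + 780 = -30 + 780 = 750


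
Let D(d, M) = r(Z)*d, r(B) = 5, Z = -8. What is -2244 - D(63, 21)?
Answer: -2559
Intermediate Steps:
D(d, M) = 5*d
-2244 - D(63, 21) = -2244 - 5*63 = -2244 - 1*315 = -2244 - 315 = -2559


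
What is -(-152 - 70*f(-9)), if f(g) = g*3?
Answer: -1738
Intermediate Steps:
f(g) = 3*g
-(-152 - 70*f(-9)) = -(-152 - 210*(-9)) = -(-152 - 70*(-27)) = -(-152 + 1890) = -1*1738 = -1738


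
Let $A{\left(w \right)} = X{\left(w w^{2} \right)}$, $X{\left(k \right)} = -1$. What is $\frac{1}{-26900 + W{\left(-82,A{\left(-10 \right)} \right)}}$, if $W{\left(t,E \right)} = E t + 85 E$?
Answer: $- \frac{1}{26903} \approx -3.7171 \cdot 10^{-5}$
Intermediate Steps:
$A{\left(w \right)} = -1$
$W{\left(t,E \right)} = 85 E + E t$
$\frac{1}{-26900 + W{\left(-82,A{\left(-10 \right)} \right)}} = \frac{1}{-26900 - \left(85 - 82\right)} = \frac{1}{-26900 - 3} = \frac{1}{-26903} = - \frac{1}{26903}$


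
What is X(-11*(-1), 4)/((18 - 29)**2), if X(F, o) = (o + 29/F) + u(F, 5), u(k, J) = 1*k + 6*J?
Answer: 524/1331 ≈ 0.39369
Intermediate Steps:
u(k, J) = k + 6*J
X(F, o) = 30 + F + o + 29/F (X(F, o) = (o + 29/F) + (F + 6*5) = (o + 29/F) + (F + 30) = (o + 29/F) + (30 + F) = 30 + F + o + 29/F)
X(-11*(-1), 4)/((18 - 29)**2) = (30 - 11*(-1) + 4 + 29/((-11*(-1))))/((18 - 29)**2) = (30 + 11 + 4 + 29/11)/((-11)**2) = (30 + 11 + 4 + 29*(1/11))/121 = (30 + 11 + 4 + 29/11)*(1/121) = (524/11)*(1/121) = 524/1331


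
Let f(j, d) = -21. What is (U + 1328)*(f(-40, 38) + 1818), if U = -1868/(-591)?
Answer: 471242884/197 ≈ 2.3921e+6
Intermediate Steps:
U = 1868/591 (U = -1868*(-1/591) = 1868/591 ≈ 3.1607)
(U + 1328)*(f(-40, 38) + 1818) = (1868/591 + 1328)*(-21 + 1818) = (786716/591)*1797 = 471242884/197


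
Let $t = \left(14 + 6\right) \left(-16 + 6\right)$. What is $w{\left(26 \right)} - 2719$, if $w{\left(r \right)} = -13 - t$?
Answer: $-2532$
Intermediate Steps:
$t = -200$ ($t = 20 \left(-10\right) = -200$)
$w{\left(r \right)} = 187$ ($w{\left(r \right)} = -13 - -200 = -13 + 200 = 187$)
$w{\left(26 \right)} - 2719 = 187 - 2719 = -2532$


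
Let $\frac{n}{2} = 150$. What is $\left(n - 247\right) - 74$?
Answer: $-21$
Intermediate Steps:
$n = 300$ ($n = 2 \cdot 150 = 300$)
$\left(n - 247\right) - 74 = \left(300 - 247\right) - 74 = 53 - 74 = -21$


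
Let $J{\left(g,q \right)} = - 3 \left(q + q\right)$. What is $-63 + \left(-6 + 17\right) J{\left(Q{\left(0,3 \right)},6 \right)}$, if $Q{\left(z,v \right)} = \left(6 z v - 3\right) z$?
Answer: $-459$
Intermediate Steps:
$Q{\left(z,v \right)} = z \left(-3 + 6 v z\right)$ ($Q{\left(z,v \right)} = \left(6 v z - 3\right) z = \left(-3 + 6 v z\right) z = z \left(-3 + 6 v z\right)$)
$J{\left(g,q \right)} = - 6 q$ ($J{\left(g,q \right)} = - 3 \cdot 2 q = - 6 q$)
$-63 + \left(-6 + 17\right) J{\left(Q{\left(0,3 \right)},6 \right)} = -63 + \left(-6 + 17\right) \left(\left(-6\right) 6\right) = -63 + 11 \left(-36\right) = -63 - 396 = -459$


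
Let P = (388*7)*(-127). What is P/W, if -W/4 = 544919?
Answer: 86233/544919 ≈ 0.15825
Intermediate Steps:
W = -2179676 (W = -4*544919 = -2179676)
P = -344932 (P = 2716*(-127) = -344932)
P/W = -344932/(-2179676) = -344932*(-1/2179676) = 86233/544919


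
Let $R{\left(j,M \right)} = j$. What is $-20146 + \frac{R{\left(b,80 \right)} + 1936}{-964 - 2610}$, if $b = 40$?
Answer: $- \frac{36001890}{1787} \approx -20147.0$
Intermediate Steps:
$-20146 + \frac{R{\left(b,80 \right)} + 1936}{-964 - 2610} = -20146 + \frac{40 + 1936}{-964 - 2610} = -20146 + \frac{1976}{-3574} = -20146 + 1976 \left(- \frac{1}{3574}\right) = -20146 - \frac{988}{1787} = - \frac{36001890}{1787}$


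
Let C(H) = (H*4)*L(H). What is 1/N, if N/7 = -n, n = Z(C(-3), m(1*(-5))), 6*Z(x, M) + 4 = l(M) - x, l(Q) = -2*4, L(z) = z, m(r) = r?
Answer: 1/56 ≈ 0.017857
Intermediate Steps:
l(Q) = -8
C(H) = 4*H² (C(H) = (H*4)*H = (4*H)*H = 4*H²)
Z(x, M) = -2 - x/6 (Z(x, M) = -⅔ + (-8 - x)/6 = -⅔ + (-4/3 - x/6) = -2 - x/6)
n = -8 (n = -2 - 2*(-3)²/3 = -2 - 2*9/3 = -2 - ⅙*36 = -2 - 6 = -8)
N = 56 (N = 7*(-1*(-8)) = 7*8 = 56)
1/N = 1/56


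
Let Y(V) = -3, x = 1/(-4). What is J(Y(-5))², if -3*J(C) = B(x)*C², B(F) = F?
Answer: 9/16 ≈ 0.56250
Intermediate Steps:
x = -¼ ≈ -0.25000
J(C) = C²/12 (J(C) = -(-1)*C²/12 = C²/12)
J(Y(-5))² = ((1/12)*(-3)²)² = ((1/12)*9)² = (¾)² = 9/16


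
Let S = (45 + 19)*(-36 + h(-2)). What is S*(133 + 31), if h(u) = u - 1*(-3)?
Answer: -367360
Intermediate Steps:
h(u) = 3 + u (h(u) = u + 3 = 3 + u)
S = -2240 (S = (45 + 19)*(-36 + (3 - 2)) = 64*(-36 + 1) = 64*(-35) = -2240)
S*(133 + 31) = -2240*(133 + 31) = -2240*164 = -367360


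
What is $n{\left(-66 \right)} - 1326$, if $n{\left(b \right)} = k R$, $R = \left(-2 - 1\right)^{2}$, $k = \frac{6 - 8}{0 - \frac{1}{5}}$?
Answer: $-1236$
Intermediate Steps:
$k = 10$ ($k = - \frac{2}{0 - \frac{1}{5}} = - \frac{2}{- \frac{1}{5}} = \left(-2\right) \left(-5\right) = 10$)
$R = 9$ ($R = \left(-3\right)^{2} = 9$)
$n{\left(b \right)} = 90$ ($n{\left(b \right)} = 10 \cdot 9 = 90$)
$n{\left(-66 \right)} - 1326 = 90 - 1326 = -1236$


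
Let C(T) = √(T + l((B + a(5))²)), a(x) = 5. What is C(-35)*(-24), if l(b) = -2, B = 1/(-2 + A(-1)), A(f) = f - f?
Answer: -24*I*√37 ≈ -145.99*I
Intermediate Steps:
A(f) = 0
B = -½ (B = 1/(-2 + 0) = 1/(-2) = -½ ≈ -0.50000)
C(T) = √(-2 + T) (C(T) = √(T - 2) = √(-2 + T))
C(-35)*(-24) = √(-2 - 35)*(-24) = √(-37)*(-24) = (I*√37)*(-24) = -24*I*√37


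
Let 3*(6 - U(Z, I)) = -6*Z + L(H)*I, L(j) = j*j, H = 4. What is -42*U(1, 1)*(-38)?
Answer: 4256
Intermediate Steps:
L(j) = j²
U(Z, I) = 6 + 2*Z - 16*I/3 (U(Z, I) = 6 - (-6*Z + 4²*I)/3 = 6 - (-6*Z + 16*I)/3 = 6 + (2*Z - 16*I/3) = 6 + 2*Z - 16*I/3)
-42*U(1, 1)*(-38) = -42*(6 + 2*1 - 16/3*1)*(-38) = -42*(6 + 2 - 16/3)*(-38) = -42*8/3*(-38) = -112*(-38) = 4256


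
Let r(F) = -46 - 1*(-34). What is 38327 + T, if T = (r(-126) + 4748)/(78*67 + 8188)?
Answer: 257061557/6707 ≈ 38327.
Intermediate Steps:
r(F) = -12 (r(F) = -46 + 34 = -12)
T = 2368/6707 (T = (-12 + 4748)/(78*67 + 8188) = 4736/(5226 + 8188) = 4736/13414 = 4736*(1/13414) = 2368/6707 ≈ 0.35306)
38327 + T = 38327 + 2368/6707 = 257061557/6707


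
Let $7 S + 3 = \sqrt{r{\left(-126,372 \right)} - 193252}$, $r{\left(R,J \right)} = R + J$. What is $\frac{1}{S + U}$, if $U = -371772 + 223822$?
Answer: $- \frac{7249571}{1072577329415} - \frac{7 i \sqrt{193006}}{1072577329415} \approx -6.759 \cdot 10^{-6} - 2.8672 \cdot 10^{-9} i$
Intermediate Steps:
$r{\left(R,J \right)} = J + R$
$U = -147950$
$S = - \frac{3}{7} + \frac{i \sqrt{193006}}{7}$ ($S = - \frac{3}{7} + \frac{\sqrt{\left(372 - 126\right) - 193252}}{7} = - \frac{3}{7} + \frac{\sqrt{246 - 193252}}{7} = - \frac{3}{7} + \frac{\sqrt{-193006}}{7} = - \frac{3}{7} + \frac{i \sqrt{193006}}{7} \approx -0.42857 + 62.761 i$)
$\frac{1}{S + U} = \frac{1}{\left(- \frac{3}{7} + \frac{i \sqrt{193006}}{7}\right) - 147950} = \frac{1}{- \frac{1035653}{7} + \frac{i \sqrt{193006}}{7}}$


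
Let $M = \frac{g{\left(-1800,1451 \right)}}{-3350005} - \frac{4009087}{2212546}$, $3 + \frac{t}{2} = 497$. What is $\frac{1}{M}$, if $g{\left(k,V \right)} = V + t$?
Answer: $- \frac{7412040162730}{13435857895129} \approx -0.55166$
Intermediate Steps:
$t = 988$ ($t = -6 + 2 \cdot 497 = -6 + 994 = 988$)
$g{\left(k,V \right)} = 988 + V$ ($g{\left(k,V \right)} = V + 988 = 988 + V$)
$M = - \frac{13435857895129}{7412040162730}$ ($M = \frac{988 + 1451}{-3350005} - \frac{4009087}{2212546} = 2439 \left(- \frac{1}{3350005}\right) - \frac{4009087}{2212546} = - \frac{2439}{3350005} - \frac{4009087}{2212546} = - \frac{13435857895129}{7412040162730} \approx -1.8127$)
$\frac{1}{M} = \frac{1}{- \frac{13435857895129}{7412040162730}} = - \frac{7412040162730}{13435857895129}$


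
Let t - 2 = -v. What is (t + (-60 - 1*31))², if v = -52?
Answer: 1369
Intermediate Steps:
t = 54 (t = 2 - 1*(-52) = 2 + 52 = 54)
(t + (-60 - 1*31))² = (54 + (-60 - 1*31))² = (54 + (-60 - 31))² = (54 - 91)² = (-37)² = 1369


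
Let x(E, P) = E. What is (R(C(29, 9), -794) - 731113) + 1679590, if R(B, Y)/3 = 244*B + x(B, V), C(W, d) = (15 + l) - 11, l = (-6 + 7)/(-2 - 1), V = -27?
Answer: 951172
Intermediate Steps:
l = -⅓ (l = 1/(-3) = 1*(-⅓) = -⅓ ≈ -0.33333)
C(W, d) = 11/3 (C(W, d) = (15 - ⅓) - 11 = 44/3 - 11 = 11/3)
R(B, Y) = 735*B (R(B, Y) = 3*(244*B + B) = 3*(245*B) = 735*B)
(R(C(29, 9), -794) - 731113) + 1679590 = (735*(11/3) - 731113) + 1679590 = (2695 - 731113) + 1679590 = -728418 + 1679590 = 951172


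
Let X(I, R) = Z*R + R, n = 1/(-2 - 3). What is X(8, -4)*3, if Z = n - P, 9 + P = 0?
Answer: -588/5 ≈ -117.60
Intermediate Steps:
P = -9 (P = -9 + 0 = -9)
n = -⅕ (n = 1/(-5) = -⅕ ≈ -0.20000)
Z = 44/5 (Z = -⅕ - 1*(-9) = -⅕ + 9 = 44/5 ≈ 8.8000)
X(I, R) = 49*R/5 (X(I, R) = 44*R/5 + R = 49*R/5)
X(8, -4)*3 = ((49/5)*(-4))*3 = -196/5*3 = -588/5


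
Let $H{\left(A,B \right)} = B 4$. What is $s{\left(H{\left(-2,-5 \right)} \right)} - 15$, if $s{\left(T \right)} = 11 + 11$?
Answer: $7$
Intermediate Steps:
$H{\left(A,B \right)} = 4 B$
$s{\left(T \right)} = 22$
$s{\left(H{\left(-2,-5 \right)} \right)} - 15 = 22 - 15 = 7$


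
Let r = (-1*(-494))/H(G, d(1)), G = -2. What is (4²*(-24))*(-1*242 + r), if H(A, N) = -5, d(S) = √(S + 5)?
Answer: 654336/5 ≈ 1.3087e+5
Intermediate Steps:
d(S) = √(5 + S)
r = -494/5 (r = -1*(-494)/(-5) = 494*(-⅕) = -494/5 ≈ -98.800)
(4²*(-24))*(-1*242 + r) = (4²*(-24))*(-1*242 - 494/5) = (16*(-24))*(-242 - 494/5) = -384*(-1704/5) = 654336/5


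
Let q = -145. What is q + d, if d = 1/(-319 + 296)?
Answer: -3336/23 ≈ -145.04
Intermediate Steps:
d = -1/23 (d = 1/(-23) = -1/23 ≈ -0.043478)
q + d = -145 - 1/23 = -3336/23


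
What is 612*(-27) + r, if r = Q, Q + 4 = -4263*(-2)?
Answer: -8002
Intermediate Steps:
Q = 8522 (Q = -4 - 4263*(-2) = -4 + 8526 = 8522)
r = 8522
612*(-27) + r = 612*(-27) + 8522 = -16524 + 8522 = -8002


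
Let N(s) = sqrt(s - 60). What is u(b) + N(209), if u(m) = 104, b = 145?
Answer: 104 + sqrt(149) ≈ 116.21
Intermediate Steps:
N(s) = sqrt(-60 + s)
u(b) + N(209) = 104 + sqrt(-60 + 209) = 104 + sqrt(149)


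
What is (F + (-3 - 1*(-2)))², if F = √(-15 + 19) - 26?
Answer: 625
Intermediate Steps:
F = -24 (F = √4 - 26 = 2 - 26 = -24)
(F + (-3 - 1*(-2)))² = (-24 + (-3 - 1*(-2)))² = (-24 + (-3 + 2))² = (-24 - 1)² = (-25)² = 625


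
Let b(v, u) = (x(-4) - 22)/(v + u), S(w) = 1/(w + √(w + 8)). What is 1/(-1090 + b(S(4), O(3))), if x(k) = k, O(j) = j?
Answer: -11151/12230614 + 13*√3/18345921 ≈ -0.00091050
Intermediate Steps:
S(w) = 1/(w + √(8 + w))
b(v, u) = -26/(u + v) (b(v, u) = (-4 - 22)/(v + u) = -26/(u + v))
1/(-1090 + b(S(4), O(3))) = 1/(-1090 - 26/(3 + 1/(4 + √(8 + 4)))) = 1/(-1090 - 26/(3 + 1/(4 + √12))) = 1/(-1090 - 26/(3 + 1/(4 + 2*√3)))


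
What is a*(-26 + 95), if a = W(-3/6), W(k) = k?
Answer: -69/2 ≈ -34.500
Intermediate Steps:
a = -½ (a = -3/6 = -3*⅙ = -½ ≈ -0.50000)
a*(-26 + 95) = -(-26 + 95)/2 = -½*69 = -69/2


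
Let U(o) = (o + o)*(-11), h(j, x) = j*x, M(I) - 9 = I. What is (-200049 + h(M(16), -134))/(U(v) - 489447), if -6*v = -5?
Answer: 610197/1468396 ≈ 0.41555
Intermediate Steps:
v = 5/6 (v = -1/6*(-5) = 5/6 ≈ 0.83333)
M(I) = 9 + I
U(o) = -22*o (U(o) = (2*o)*(-11) = -22*o)
(-200049 + h(M(16), -134))/(U(v) - 489447) = (-200049 + (9 + 16)*(-134))/(-22*5/6 - 489447) = (-200049 + 25*(-134))/(-55/3 - 489447) = (-200049 - 3350)/(-1468396/3) = -203399*(-3/1468396) = 610197/1468396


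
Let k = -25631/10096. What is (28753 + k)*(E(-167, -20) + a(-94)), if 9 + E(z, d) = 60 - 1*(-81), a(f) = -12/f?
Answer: 901271759985/237256 ≈ 3.7987e+6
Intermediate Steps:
k = -25631/10096 (k = -25631*1/10096 = -25631/10096 ≈ -2.5387)
E(z, d) = 132 (E(z, d) = -9 + (60 - 1*(-81)) = -9 + (60 + 81) = -9 + 141 = 132)
(28753 + k)*(E(-167, -20) + a(-94)) = (28753 - 25631/10096)*(132 - 12/(-94)) = 290264657*(132 - 12*(-1/94))/10096 = 290264657*(132 + 6/47)/10096 = (290264657/10096)*(6210/47) = 901271759985/237256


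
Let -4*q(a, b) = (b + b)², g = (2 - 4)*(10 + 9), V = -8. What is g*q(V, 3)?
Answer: 342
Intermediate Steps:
g = -38 (g = -2*19 = -38)
q(a, b) = -b² (q(a, b) = -(b + b)²/4 = -4*b²/4 = -b²)
g*q(V, 3) = -(-38)*3² = -(-38)*9 = -38*(-9) = 342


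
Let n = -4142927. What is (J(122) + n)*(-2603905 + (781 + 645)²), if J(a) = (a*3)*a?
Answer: 2337774909975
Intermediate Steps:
J(a) = 3*a² (J(a) = (3*a)*a = 3*a²)
(J(122) + n)*(-2603905 + (781 + 645)²) = (3*122² - 4142927)*(-2603905 + (781 + 645)²) = (3*14884 - 4142927)*(-2603905 + 1426²) = (44652 - 4142927)*(-2603905 + 2033476) = -4098275*(-570429) = 2337774909975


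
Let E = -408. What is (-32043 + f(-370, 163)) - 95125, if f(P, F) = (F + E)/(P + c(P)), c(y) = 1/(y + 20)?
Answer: -16468297418/129501 ≈ -1.2717e+5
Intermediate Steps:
c(y) = 1/(20 + y)
f(P, F) = (-408 + F)/(P + 1/(20 + P)) (f(P, F) = (F - 408)/(P + 1/(20 + P)) = (-408 + F)/(P + 1/(20 + P)))
(-32043 + f(-370, 163)) - 95125 = (-32043 + (-408 + 163)*(20 - 370)/(1 - 370*(20 - 370))) - 95125 = (-32043 - 245*(-350)/(1 - 370*(-350))) - 95125 = (-32043 - 245*(-350)/(1 + 129500)) - 95125 = (-32043 - 245*(-350)/129501) - 95125 = (-32043 + (1/129501)*(-245)*(-350)) - 95125 = (-32043 + 85750/129501) - 95125 = -4149514793/129501 - 95125 = -16468297418/129501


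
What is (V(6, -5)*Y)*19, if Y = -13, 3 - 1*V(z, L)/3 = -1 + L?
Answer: -6669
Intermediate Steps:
V(z, L) = 12 - 3*L (V(z, L) = 9 - 3*(-1 + L) = 9 + (3 - 3*L) = 12 - 3*L)
(V(6, -5)*Y)*19 = ((12 - 3*(-5))*(-13))*19 = ((12 + 15)*(-13))*19 = (27*(-13))*19 = -351*19 = -6669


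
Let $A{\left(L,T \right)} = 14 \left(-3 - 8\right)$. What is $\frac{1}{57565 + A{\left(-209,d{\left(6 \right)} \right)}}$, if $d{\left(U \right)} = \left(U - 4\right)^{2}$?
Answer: $\frac{1}{57411} \approx 1.7418 \cdot 10^{-5}$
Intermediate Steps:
$d{\left(U \right)} = \left(-4 + U\right)^{2}$
$A{\left(L,T \right)} = -154$ ($A{\left(L,T \right)} = 14 \left(-3 - 8\right) = 14 \left(-11\right) = -154$)
$\frac{1}{57565 + A{\left(-209,d{\left(6 \right)} \right)}} = \frac{1}{57565 - 154} = \frac{1}{57411}$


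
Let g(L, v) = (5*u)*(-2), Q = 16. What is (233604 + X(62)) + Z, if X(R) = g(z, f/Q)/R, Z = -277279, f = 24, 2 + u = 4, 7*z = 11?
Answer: -1353935/31 ≈ -43675.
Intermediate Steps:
z = 11/7 (z = (⅐)*11 = 11/7 ≈ 1.5714)
u = 2 (u = -2 + 4 = 2)
g(L, v) = -20 (g(L, v) = (5*2)*(-2) = 10*(-2) = -20)
X(R) = -20/R
(233604 + X(62)) + Z = (233604 - 20/62) - 277279 = (233604 - 20*1/62) - 277279 = (233604 - 10/31) - 277279 = 7241714/31 - 277279 = -1353935/31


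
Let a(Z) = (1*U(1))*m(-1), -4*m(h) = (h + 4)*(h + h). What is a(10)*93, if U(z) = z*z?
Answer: 279/2 ≈ 139.50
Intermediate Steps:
U(z) = z**2
m(h) = -h*(4 + h)/2 (m(h) = -(h + 4)*(h + h)/4 = -(4 + h)*2*h/4 = -h*(4 + h)/2)
a(Z) = 3/2 (a(Z) = (1*1**2)*(-1/2*(-1)*(4 - 1)) = (1*1)*(-1/2*(-1)*3) = 1*(3/2) = 3/2)
a(10)*93 = (3/2)*93 = 279/2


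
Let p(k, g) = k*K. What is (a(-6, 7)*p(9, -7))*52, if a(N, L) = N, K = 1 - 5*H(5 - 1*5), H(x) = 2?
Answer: 25272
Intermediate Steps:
K = -9 (K = 1 - 5*2 = 1 - 10 = -9)
p(k, g) = -9*k (p(k, g) = k*(-9) = -9*k)
(a(-6, 7)*p(9, -7))*52 = -(-54)*9*52 = -6*(-81)*52 = 486*52 = 25272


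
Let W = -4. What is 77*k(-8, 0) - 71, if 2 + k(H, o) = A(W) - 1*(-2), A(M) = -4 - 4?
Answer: -687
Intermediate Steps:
A(M) = -8
k(H, o) = -8 (k(H, o) = -2 + (-8 - 1*(-2)) = -2 + (-8 + 2) = -2 - 6 = -8)
77*k(-8, 0) - 71 = 77*(-8) - 71 = -616 - 71 = -687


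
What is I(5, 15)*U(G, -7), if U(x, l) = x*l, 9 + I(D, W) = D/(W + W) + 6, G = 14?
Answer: 833/3 ≈ 277.67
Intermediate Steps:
I(D, W) = -3 + D/(2*W) (I(D, W) = -9 + (D/(W + W) + 6) = -9 + (D/((2*W)) + 6) = -9 + ((1/(2*W))*D + 6) = -9 + (D/(2*W) + 6) = -9 + (6 + D/(2*W)) = -3 + D/(2*W))
U(x, l) = l*x
I(5, 15)*U(G, -7) = (-3 + (½)*5/15)*(-7*14) = (-3 + (½)*5*(1/15))*(-98) = (-3 + ⅙)*(-98) = -17/6*(-98) = 833/3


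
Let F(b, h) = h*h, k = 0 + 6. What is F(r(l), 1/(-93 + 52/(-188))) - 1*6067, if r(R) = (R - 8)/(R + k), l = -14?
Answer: -116604437343/19219456 ≈ -6067.0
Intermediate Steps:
k = 6
r(R) = (-8 + R)/(6 + R) (r(R) = (R - 8)/(R + 6) = (-8 + R)/(6 + R))
F(b, h) = h**2
F(r(l), 1/(-93 + 52/(-188))) - 1*6067 = (1/(-93 + 52/(-188)))**2 - 1*6067 = (1/(-93 + 52*(-1/188)))**2 - 6067 = (1/(-93 - 13/47))**2 - 6067 = (1/(-4384/47))**2 - 6067 = (-47/4384)**2 - 6067 = 2209/19219456 - 6067 = -116604437343/19219456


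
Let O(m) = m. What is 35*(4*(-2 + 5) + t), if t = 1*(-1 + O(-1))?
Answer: 350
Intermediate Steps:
t = -2 (t = 1*(-1 - 1) = 1*(-2) = -2)
35*(4*(-2 + 5) + t) = 35*(4*(-2 + 5) - 2) = 35*(4*3 - 2) = 35*(12 - 2) = 35*10 = 350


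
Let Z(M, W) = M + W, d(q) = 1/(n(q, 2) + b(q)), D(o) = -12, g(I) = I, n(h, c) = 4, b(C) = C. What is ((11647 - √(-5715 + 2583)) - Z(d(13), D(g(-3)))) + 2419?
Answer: 239325/17 - 6*I*√87 ≈ 14078.0 - 55.964*I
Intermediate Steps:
d(q) = 1/(4 + q)
((11647 - √(-5715 + 2583)) - Z(d(13), D(g(-3)))) + 2419 = ((11647 - √(-5715 + 2583)) - (1/(4 + 13) - 12)) + 2419 = ((11647 - √(-3132)) - (1/17 - 12)) + 2419 = ((11647 - 6*I*√87) - (1/17 - 12)) + 2419 = ((11647 - 6*I*√87) - 1*(-203/17)) + 2419 = ((11647 - 6*I*√87) + 203/17) + 2419 = (198202/17 - 6*I*√87) + 2419 = 239325/17 - 6*I*√87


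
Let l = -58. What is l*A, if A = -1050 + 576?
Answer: 27492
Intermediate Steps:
A = -474
l*A = -58*(-474) = 27492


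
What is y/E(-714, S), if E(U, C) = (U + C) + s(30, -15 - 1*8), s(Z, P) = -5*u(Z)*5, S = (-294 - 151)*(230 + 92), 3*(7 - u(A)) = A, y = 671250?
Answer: -671250/143929 ≈ -4.6638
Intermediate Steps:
u(A) = 7 - A/3
S = -143290 (S = -445*322 = -143290)
s(Z, P) = -175 + 25*Z/3 (s(Z, P) = -5*(7 - Z/3)*5 = (-35 + 5*Z/3)*5 = -175 + 25*Z/3)
E(U, C) = 75 + C + U (E(U, C) = (U + C) + (-175 + (25/3)*30) = (C + U) + (-175 + 250) = (C + U) + 75 = 75 + C + U)
y/E(-714, S) = 671250/(75 - 143290 - 714) = 671250/(-143929) = 671250*(-1/143929) = -671250/143929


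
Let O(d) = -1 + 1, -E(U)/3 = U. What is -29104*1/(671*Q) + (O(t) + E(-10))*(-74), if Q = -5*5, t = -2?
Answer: -37211396/16775 ≈ -2218.3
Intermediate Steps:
E(U) = -3*U
O(d) = 0
Q = -25
-29104*1/(671*Q) + (O(t) + E(-10))*(-74) = -29104/(671*(-25)) + (0 - 3*(-10))*(-74) = -29104/(-16775) + (0 + 30)*(-74) = -29104*(-1/16775) + 30*(-74) = 29104/16775 - 2220 = -37211396/16775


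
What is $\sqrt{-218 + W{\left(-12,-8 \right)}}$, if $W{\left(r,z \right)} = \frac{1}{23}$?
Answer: $\frac{3 i \sqrt{12811}}{23} \approx 14.763 i$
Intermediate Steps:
$W{\left(r,z \right)} = \frac{1}{23}$
$\sqrt{-218 + W{\left(-12,-8 \right)}} = \sqrt{-218 + \frac{1}{23}} = \sqrt{- \frac{5013}{23}} = \frac{3 i \sqrt{12811}}{23}$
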